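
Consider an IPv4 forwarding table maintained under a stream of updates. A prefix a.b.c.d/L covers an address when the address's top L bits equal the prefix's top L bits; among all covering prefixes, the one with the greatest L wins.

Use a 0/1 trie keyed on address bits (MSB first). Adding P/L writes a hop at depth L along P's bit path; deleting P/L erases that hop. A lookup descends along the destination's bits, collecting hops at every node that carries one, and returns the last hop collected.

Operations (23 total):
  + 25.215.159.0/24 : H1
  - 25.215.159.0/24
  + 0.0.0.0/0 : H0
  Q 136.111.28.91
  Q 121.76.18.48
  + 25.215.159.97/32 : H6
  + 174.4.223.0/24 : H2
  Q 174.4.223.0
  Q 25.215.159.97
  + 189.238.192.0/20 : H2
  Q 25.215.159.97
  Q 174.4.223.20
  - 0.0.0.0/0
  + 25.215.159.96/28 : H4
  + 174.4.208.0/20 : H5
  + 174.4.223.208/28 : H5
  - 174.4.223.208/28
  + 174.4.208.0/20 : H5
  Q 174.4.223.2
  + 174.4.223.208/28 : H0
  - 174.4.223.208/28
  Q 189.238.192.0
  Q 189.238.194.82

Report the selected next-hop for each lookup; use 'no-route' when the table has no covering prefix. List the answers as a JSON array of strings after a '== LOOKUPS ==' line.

Apply in order:
  + 25.215.159.0/24 (H1) depth=24
  del 25.215.159.0/24 (clear depth 24)
  + 0.0.0.0/0 (H0) depth=0
  Q 136.111.28.91: descend ε ; hops seen [H0] ; pick H0
  Q 121.76.18.48: descend 0 ; hops seen [H0] ; pick H0
  + 25.215.159.97/32 (H6) depth=32
  + 174.4.223.0/24 (H2) depth=24
  Q 174.4.223.0: descend 101011100000010011011111 ; hops seen [H0,H2] ; pick H2
  Q 25.215.159.97: descend 00011001110101111001111101100001 ; hops seen [H0,H6] ; pick H6
  + 189.238.192.0/20 (H2) depth=20
  Q 25.215.159.97: descend 00011001110101111001111101100001 ; hops seen [H0,H6] ; pick H6
  Q 174.4.223.20: descend 101011100000010011011111 ; hops seen [H0,H2] ; pick H2
  del 0.0.0.0/0 (clear depth 0)
  + 25.215.159.96/28 (H4) depth=28
  + 174.4.208.0/20 (H5) depth=20
  + 174.4.223.208/28 (H5) depth=28
  del 174.4.223.208/28 (clear depth 28)
  + 174.4.208.0/20 (H5) depth=20
  Q 174.4.223.2: descend 101011100000010011011111 ; hops seen [H5,H2] ; pick H2
  + 174.4.223.208/28 (H0) depth=28
  del 174.4.223.208/28 (clear depth 28)
  Q 189.238.192.0: descend 10111101111011101100 ; hops seen [H2] ; pick H2
  Q 189.238.194.82: descend 10111101111011101100 ; hops seen [H2] ; pick H2

== LOOKUPS ==
["H0","H0","H2","H6","H6","H2","H2","H2","H2"]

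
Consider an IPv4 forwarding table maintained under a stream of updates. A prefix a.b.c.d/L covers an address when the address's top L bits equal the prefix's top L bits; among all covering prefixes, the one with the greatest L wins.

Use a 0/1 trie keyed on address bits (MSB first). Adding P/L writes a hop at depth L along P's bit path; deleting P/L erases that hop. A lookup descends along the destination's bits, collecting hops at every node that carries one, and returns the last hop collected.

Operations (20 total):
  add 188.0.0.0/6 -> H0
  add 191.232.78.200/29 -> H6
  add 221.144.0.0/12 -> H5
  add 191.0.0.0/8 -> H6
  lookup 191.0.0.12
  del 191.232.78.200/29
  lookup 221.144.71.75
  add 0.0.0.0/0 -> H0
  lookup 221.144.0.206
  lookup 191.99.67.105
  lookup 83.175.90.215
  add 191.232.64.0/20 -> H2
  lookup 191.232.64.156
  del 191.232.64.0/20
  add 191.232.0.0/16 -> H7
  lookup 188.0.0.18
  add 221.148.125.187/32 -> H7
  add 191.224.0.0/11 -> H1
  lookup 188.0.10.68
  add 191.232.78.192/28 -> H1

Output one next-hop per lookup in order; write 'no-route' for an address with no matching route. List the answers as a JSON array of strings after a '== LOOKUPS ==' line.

Process each operation:
  + 188.0.0.0/6 (H0) depth=6
  + 191.232.78.200/29 (H6) depth=29
  + 221.144.0.0/12 (H5) depth=12
  + 191.0.0.0/8 (H6) depth=8
  ? 191.0.0.12  path d0:-→d1:-→d2:-→d3:-→d4:-→d5:-→d6:H0→d7:-→d8:H6  best=H6
  - 191.232.78.200/29 clear@29
  ? 221.144.71.75  path d0:-→d1:-→d2:-→d3:-→d4:-→d5:-→d6:-→d7:-→d8:-→d9:-→d10:-→d11:-→d12:H5  best=H5
  + 0.0.0.0/0 (H0) depth=0
  ? 221.144.0.206  path d0:H0→d1:-→d2:-→d3:-→d4:-→d5:-→d6:-→d7:-→d8:-→d9:-→d10:-→d11:-→d12:H5  best=H5
  ? 191.99.67.105  path d0:H0→d1:-→d2:-→d3:-→d4:-→d5:-→d6:H0→d7:-→d8:H6  best=H6
  ? 83.175.90.215  path d0:H0  best=H0
  + 191.232.64.0/20 (H2) depth=20
  ? 191.232.64.156  path d0:H0→d1:-→d2:-→d3:-→d4:-→d5:-→d6:H0→d7:-→d8:H6→d9:-→d10:-→d11:-→d12:-→d13:-→d14:-→d15:-→d16:-→d17:-→d18:-→d19:-→d20:H2  best=H2
  - 191.232.64.0/20 clear@20
  + 191.232.0.0/16 (H7) depth=16
  ? 188.0.0.18  path d0:H0→d1:-→d2:-→d3:-→d4:-→d5:-→d6:H0  best=H0
  + 221.148.125.187/32 (H7) depth=32
  + 191.224.0.0/11 (H1) depth=11
  ? 188.0.10.68  path d0:H0→d1:-→d2:-→d3:-→d4:-→d5:-→d6:H0  best=H0
  + 191.232.78.192/28 (H1) depth=28

== LOOKUPS ==
["H6","H5","H5","H6","H0","H2","H0","H0"]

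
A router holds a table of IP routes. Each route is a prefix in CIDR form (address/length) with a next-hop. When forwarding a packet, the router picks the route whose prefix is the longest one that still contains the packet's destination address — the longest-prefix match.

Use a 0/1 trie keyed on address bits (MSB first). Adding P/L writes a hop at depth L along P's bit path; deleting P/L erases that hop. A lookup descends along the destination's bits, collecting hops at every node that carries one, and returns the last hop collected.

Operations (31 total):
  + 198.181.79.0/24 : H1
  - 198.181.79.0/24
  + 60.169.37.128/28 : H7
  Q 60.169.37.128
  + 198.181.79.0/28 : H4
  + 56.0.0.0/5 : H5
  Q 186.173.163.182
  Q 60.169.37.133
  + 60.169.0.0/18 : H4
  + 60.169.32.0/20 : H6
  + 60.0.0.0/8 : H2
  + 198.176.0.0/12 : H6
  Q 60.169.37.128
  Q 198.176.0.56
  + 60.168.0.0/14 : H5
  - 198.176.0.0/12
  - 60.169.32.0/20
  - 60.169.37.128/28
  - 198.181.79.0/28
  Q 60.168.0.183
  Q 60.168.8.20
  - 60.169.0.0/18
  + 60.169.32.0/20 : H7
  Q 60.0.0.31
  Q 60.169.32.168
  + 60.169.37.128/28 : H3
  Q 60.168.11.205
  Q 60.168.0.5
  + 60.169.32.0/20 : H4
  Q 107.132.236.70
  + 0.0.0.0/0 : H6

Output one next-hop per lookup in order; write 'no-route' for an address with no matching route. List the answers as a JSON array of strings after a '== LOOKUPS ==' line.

Process each operation:
  add 198.181.79.0/24 -> H1 at depth 24
  - 198.181.79.0/24 clear@24
  add 60.169.37.128/28 -> H7 at depth 28
  Q 60.169.37.128: descend 0011110010101001001001011000 ; hops seen [H7] ; pick H7
  add 198.181.79.0/28 -> H4 at depth 28
  add 56.0.0.0/5 -> H5 at depth 5
  Q 186.173.163.182: descend 1 ; hops seen [∅] ; pick no-route
  Q 60.169.37.133: descend 0011110010101001001001011000 ; hops seen [H5,H7] ; pick H7
  add 60.169.0.0/18 -> H4 at depth 18
  add 60.169.32.0/20 -> H6 at depth 20
  add 60.0.0.0/8 -> H2 at depth 8
  add 198.176.0.0/12 -> H6 at depth 12
  Q 60.169.37.128: descend 0011110010101001001001011000 ; hops seen [H5,H2,H4,H6,H7] ; pick H7
  Q 198.176.0.56: descend 1100011010110 ; hops seen [H6] ; pick H6
  add 60.168.0.0/14 -> H5 at depth 14
  - 198.176.0.0/12 clear@12
  - 60.169.32.0/20 clear@20
  - 60.169.37.128/28 clear@28
  - 198.181.79.0/28 clear@28
  Q 60.168.0.183: descend 001111001010100 ; hops seen [H5,H2,H5] ; pick H5
  Q 60.168.8.20: descend 001111001010100 ; hops seen [H5,H2,H5] ; pick H5
  - 60.169.0.0/18 clear@18
  add 60.169.32.0/20 -> H7 at depth 20
  Q 60.0.0.31: descend 00111100 ; hops seen [H5,H2] ; pick H2
  Q 60.169.32.168: descend 001111001010100100100 ; hops seen [H5,H2,H5,H7] ; pick H7
  add 60.169.37.128/28 -> H3 at depth 28
  Q 60.168.11.205: descend 001111001010100 ; hops seen [H5,H2,H5] ; pick H5
  Q 60.168.0.5: descend 001111001010100 ; hops seen [H5,H2,H5] ; pick H5
  add 60.169.32.0/20 -> H4 at depth 20
  Q 107.132.236.70: descend 0 ; hops seen [∅] ; pick no-route
  add 0.0.0.0/0 -> H6 at depth 0

== LOOKUPS ==
["H7","no-route","H7","H7","H6","H5","H5","H2","H7","H5","H5","no-route"]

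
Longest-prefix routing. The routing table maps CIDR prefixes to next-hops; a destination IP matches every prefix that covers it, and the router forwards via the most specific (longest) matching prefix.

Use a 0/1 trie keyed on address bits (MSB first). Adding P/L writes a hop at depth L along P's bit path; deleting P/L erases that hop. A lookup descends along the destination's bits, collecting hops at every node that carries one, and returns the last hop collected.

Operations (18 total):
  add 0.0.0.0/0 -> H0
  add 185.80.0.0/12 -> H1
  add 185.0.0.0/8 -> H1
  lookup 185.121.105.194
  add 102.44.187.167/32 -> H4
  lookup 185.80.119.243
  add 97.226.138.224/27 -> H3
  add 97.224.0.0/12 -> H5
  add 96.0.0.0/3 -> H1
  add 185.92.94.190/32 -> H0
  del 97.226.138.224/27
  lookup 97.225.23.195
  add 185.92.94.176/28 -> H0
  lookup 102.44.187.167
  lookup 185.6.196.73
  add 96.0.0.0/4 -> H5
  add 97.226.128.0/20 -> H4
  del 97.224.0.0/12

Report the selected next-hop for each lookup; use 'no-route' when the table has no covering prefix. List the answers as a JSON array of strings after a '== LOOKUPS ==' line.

Process each operation:
  + 0.0.0.0/0 (H0) depth=0
  + 185.80.0.0/12 (H1) depth=12
  + 185.0.0.0/8 (H1) depth=8
  ? 185.121.105.194  path d0:H0→d1:-→d2:-→d3:-→d4:-→d5:-→d6:-→d7:-→d8:H1→d9:-→d10:-  best=H1
  + 102.44.187.167/32 (H4) depth=32
  ? 185.80.119.243  path d0:H0→d1:-→d2:-→d3:-→d4:-→d5:-→d6:-→d7:-→d8:H1→d9:-→d10:-→d11:-→d12:H1  best=H1
  + 97.226.138.224/27 (H3) depth=27
  + 97.224.0.0/12 (H5) depth=12
  + 96.0.0.0/3 (H1) depth=3
  + 185.92.94.190/32 (H0) depth=32
  - 97.226.138.224/27 clear@27
  ? 97.225.23.195  path d0:H0→d1:-→d2:-→d3:H1→d4:-→d5:-→d6:-→d7:-→d8:-→d9:-→d10:-→d11:-→d12:H5→d13:-→d14:-  best=H5
  + 185.92.94.176/28 (H0) depth=28
  ? 102.44.187.167  path d0:H0→d1:-→d2:-→d3:H1→d4:-→d5:-→d6:-→d7:-→d8:-→d9:-→d10:-→d11:-→d12:-→d13:-→d14:-→d15:-→d16:-→d17:-→d18:-→d19:-→d20:-→d21:-→d22:-→d23:-→d24:-→d25:-→d26:-→d27:-→d28:-→d29:-→d30:-→d31:-→d32:H4  best=H4
  ? 185.6.196.73  path d0:H0→d1:-→d2:-→d3:-→d4:-→d5:-→d6:-→d7:-→d8:H1→d9:-  best=H1
  + 96.0.0.0/4 (H5) depth=4
  + 97.226.128.0/20 (H4) depth=20
  - 97.224.0.0/12 clear@12

== LOOKUPS ==
["H1","H1","H5","H4","H1"]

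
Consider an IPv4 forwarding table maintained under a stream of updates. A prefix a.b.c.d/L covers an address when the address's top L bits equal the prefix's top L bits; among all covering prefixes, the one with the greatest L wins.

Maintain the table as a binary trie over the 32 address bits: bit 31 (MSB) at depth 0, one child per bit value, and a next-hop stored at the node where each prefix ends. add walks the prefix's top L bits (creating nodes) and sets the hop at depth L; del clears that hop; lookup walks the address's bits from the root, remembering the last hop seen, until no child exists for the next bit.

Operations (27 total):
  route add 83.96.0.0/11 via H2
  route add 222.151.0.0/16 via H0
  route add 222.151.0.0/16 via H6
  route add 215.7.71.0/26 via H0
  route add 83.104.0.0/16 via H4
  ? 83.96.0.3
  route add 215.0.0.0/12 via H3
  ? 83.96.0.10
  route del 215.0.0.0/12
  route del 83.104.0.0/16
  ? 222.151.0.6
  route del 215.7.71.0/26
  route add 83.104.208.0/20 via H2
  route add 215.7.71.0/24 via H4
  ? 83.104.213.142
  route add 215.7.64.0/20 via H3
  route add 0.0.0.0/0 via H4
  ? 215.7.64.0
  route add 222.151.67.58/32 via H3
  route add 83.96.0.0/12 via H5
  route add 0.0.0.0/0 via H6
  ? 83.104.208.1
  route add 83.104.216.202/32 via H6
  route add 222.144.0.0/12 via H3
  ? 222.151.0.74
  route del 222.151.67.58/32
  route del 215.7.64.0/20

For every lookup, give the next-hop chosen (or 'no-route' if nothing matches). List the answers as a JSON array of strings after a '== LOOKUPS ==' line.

Apply in order:
  + 83.96.0.0/11 (H2) depth=11
  + 222.151.0.0/16 (H0) depth=16
  + 222.151.0.0/16 (H6) depth=16
  + 215.7.71.0/26 (H0) depth=26
  + 83.104.0.0/16 (H4) depth=16
  ? 83.96.0.3  path d0:-→d1:-→d2:-→d3:-→d4:-→d5:-→d6:-→d7:-→d8:-→d9:-→d10:-→d11:H2→d12:-  best=H2
  + 215.0.0.0/12 (H3) depth=12
  ? 83.96.0.10  path d0:-→d1:-→d2:-→d3:-→d4:-→d5:-→d6:-→d7:-→d8:-→d9:-→d10:-→d11:H2→d12:-  best=H2
  - 215.0.0.0/12 clear@12
  - 83.104.0.0/16 clear@16
  ? 222.151.0.6  path d0:-→d1:-→d2:-→d3:-→d4:-→d5:-→d6:-→d7:-→d8:-→d9:-→d10:-→d11:-→d12:-→d13:-→d14:-→d15:-→d16:H6  best=H6
  - 215.7.71.0/26 clear@26
  + 83.104.208.0/20 (H2) depth=20
  + 215.7.71.0/24 (H4) depth=24
  ? 83.104.213.142  path d0:-→d1:-→d2:-→d3:-→d4:-→d5:-→d6:-→d7:-→d8:-→d9:-→d10:-→d11:H2→d12:-→d13:-→d14:-→d15:-→d16:-→d17:-→d18:-→d19:-→d20:H2  best=H2
  + 215.7.64.0/20 (H3) depth=20
  + 0.0.0.0/0 (H4) depth=0
  ? 215.7.64.0  path d0:H4→d1:-→d2:-→d3:-→d4:-→d5:-→d6:-→d7:-→d8:-→d9:-→d10:-→d11:-→d12:-→d13:-→d14:-→d15:-→d16:-→d17:-→d18:-→d19:-→d20:H3→d21:-  best=H3
  + 222.151.67.58/32 (H3) depth=32
  + 83.96.0.0/12 (H5) depth=12
  + 0.0.0.0/0 (H6) depth=0
  ? 83.104.208.1  path d0:H6→d1:-→d2:-→d3:-→d4:-→d5:-→d6:-→d7:-→d8:-→d9:-→d10:-→d11:H2→d12:H5→d13:-→d14:-→d15:-→d16:-→d17:-→d18:-→d19:-→d20:H2  best=H2
  + 83.104.216.202/32 (H6) depth=32
  + 222.144.0.0/12 (H3) depth=12
  ? 222.151.0.74  path d0:H6→d1:-→d2:-→d3:-→d4:-→d5:-→d6:-→d7:-→d8:-→d9:-→d10:-→d11:-→d12:H3→d13:-→d14:-→d15:-→d16:H6→d17:-  best=H6
  - 222.151.67.58/32 clear@32
  - 215.7.64.0/20 clear@20

== LOOKUPS ==
["H2","H2","H6","H2","H3","H2","H6"]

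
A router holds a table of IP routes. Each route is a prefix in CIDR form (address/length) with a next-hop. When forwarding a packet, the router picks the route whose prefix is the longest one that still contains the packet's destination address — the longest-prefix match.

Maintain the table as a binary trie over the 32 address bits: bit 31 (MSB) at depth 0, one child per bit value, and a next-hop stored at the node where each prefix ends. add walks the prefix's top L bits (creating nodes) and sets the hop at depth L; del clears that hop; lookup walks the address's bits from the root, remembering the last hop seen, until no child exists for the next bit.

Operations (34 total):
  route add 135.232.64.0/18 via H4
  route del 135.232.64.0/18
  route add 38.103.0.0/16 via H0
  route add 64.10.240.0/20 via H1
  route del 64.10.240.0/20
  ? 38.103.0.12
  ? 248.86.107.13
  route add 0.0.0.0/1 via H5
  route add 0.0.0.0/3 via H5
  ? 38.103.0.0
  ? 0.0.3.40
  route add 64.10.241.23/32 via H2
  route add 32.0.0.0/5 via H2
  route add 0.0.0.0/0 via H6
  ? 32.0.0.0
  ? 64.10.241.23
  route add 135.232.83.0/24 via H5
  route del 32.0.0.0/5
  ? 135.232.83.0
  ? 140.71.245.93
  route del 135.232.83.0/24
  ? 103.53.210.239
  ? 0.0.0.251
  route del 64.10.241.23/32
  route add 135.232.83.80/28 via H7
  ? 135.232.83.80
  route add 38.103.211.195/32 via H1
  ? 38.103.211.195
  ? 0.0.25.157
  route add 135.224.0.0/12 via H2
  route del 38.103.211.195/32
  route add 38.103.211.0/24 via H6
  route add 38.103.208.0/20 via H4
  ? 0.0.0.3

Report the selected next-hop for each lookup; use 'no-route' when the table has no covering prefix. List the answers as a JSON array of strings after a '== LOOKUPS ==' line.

Apply in order:
  add 135.232.64.0/18 -> H4 at depth 18
  - 135.232.64.0/18 clear@18
  add 38.103.0.0/16 -> H0 at depth 16
  add 64.10.240.0/20 -> H1 at depth 20
  - 64.10.240.0/20 clear@20
  Q 38.103.0.12: descend 0010011001100111 ; hops seen [H0] ; pick H0
  Q 248.86.107.13: descend 1 ; hops seen [∅] ; pick no-route
  add 0.0.0.0/1 -> H5 at depth 1
  add 0.0.0.0/3 -> H5 at depth 3
  Q 38.103.0.0: descend 0010011001100111 ; hops seen [H5,H0] ; pick H0
  Q 0.0.3.40: descend 000 ; hops seen [H5,H5] ; pick H5
  add 64.10.241.23/32 -> H2 at depth 32
  add 32.0.0.0/5 -> H2 at depth 5
  add 0.0.0.0/0 -> H6 at depth 0
  Q 32.0.0.0: descend 00100 ; hops seen [H6,H5,H2] ; pick H2
  Q 64.10.241.23: descend 01000000000010101111000100010111 ; hops seen [H6,H5,H2] ; pick H2
  add 135.232.83.0/24 -> H5 at depth 24
  - 32.0.0.0/5 clear@5
  Q 135.232.83.0: descend 100001111110100001010011 ; hops seen [H6,H5] ; pick H5
  Q 140.71.245.93: descend 1000 ; hops seen [H6] ; pick H6
  - 135.232.83.0/24 clear@24
  Q 103.53.210.239: descend 01 ; hops seen [H6,H5] ; pick H5
  Q 0.0.0.251: descend 000 ; hops seen [H6,H5,H5] ; pick H5
  - 64.10.241.23/32 clear@32
  add 135.232.83.80/28 -> H7 at depth 28
  Q 135.232.83.80: descend 1000011111101000010100110101 ; hops seen [H6,H7] ; pick H7
  add 38.103.211.195/32 -> H1 at depth 32
  Q 38.103.211.195: descend 00100110011001111101001111000011 ; hops seen [H6,H5,H0,H1] ; pick H1
  Q 0.0.25.157: descend 000 ; hops seen [H6,H5,H5] ; pick H5
  add 135.224.0.0/12 -> H2 at depth 12
  - 38.103.211.195/32 clear@32
  add 38.103.211.0/24 -> H6 at depth 24
  add 38.103.208.0/20 -> H4 at depth 20
  Q 0.0.0.3: descend 000 ; hops seen [H6,H5,H5] ; pick H5

== LOOKUPS ==
["H0","no-route","H0","H5","H2","H2","H5","H6","H5","H5","H7","H1","H5","H5"]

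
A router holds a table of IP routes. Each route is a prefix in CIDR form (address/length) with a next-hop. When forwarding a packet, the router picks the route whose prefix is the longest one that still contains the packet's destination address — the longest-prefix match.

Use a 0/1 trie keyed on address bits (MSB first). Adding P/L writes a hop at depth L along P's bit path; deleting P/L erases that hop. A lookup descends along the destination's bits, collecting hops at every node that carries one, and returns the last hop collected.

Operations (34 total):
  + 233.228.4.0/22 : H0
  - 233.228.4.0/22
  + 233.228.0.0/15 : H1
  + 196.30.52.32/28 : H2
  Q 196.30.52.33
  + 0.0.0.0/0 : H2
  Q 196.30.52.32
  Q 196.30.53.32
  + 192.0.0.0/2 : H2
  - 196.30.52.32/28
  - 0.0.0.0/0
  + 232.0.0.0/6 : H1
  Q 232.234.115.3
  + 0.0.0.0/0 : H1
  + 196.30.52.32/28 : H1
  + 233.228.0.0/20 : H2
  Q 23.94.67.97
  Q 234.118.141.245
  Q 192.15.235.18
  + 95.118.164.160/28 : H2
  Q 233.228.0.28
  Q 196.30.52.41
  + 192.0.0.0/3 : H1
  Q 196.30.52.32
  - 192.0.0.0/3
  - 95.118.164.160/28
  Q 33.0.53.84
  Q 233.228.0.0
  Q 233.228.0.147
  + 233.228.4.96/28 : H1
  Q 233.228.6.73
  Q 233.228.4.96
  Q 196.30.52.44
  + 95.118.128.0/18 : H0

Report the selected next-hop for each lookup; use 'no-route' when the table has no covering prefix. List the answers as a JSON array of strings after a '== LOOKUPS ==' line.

Process each operation:
  add 233.228.4.0/22 -> H0 at depth 22
  del 233.228.4.0/22 (clear depth 22)
  add 233.228.0.0/15 -> H1 at depth 15
  add 196.30.52.32/28 -> H2 at depth 28
  lookup 196.30.52.33: bits 1100010000011110001101000010 walk d0:-→d1:-→d2:-→d3:-→d4:-→d5:-→d6:-→d7:-→d8:-→d9:-→d10:-→d11:-→d12:-→d13:-→d14:-→d15:-→d16:-→d17:-→d18:-→d19:-→d20:-→d21:-→d22:-→d23:-→d24:-→d25:-→d26:-→d27:-→d28:H2 -> H2
  add 0.0.0.0/0 -> H2 at depth 0
  lookup 196.30.52.32: bits 1100010000011110001101000010 walk d0:H2→d1:-→d2:-→d3:-→d4:-→d5:-→d6:-→d7:-→d8:-→d9:-→d10:-→d11:-→d12:-→d13:-→d14:-→d15:-→d16:-→d17:-→d18:-→d19:-→d20:-→d21:-→d22:-→d23:-→d24:-→d25:-→d26:-→d27:-→d28:H2 -> H2
  lookup 196.30.53.32: bits 11000100000111100011010 walk d0:H2→d1:-→d2:-→d3:-→d4:-→d5:-→d6:-→d7:-→d8:-→d9:-→d10:-→d11:-→d12:-→d13:-→d14:-→d15:-→d16:-→d17:-→d18:-→d19:-→d20:-→d21:-→d22:-→d23:- -> H2
  add 192.0.0.0/2 -> H2 at depth 2
  del 196.30.52.32/28 (clear depth 28)
  del 0.0.0.0/0 (clear depth 0)
  add 232.0.0.0/6 -> H1 at depth 6
  lookup 232.234.115.3: bits 1110100 walk d0:-→d1:-→d2:H2→d3:-→d4:-→d5:-→d6:H1→d7:- -> H1
  add 0.0.0.0/0 -> H1 at depth 0
  add 196.30.52.32/28 -> H1 at depth 28
  add 233.228.0.0/20 -> H2 at depth 20
  lookup 23.94.67.97: bits ε walk d0:H1 -> H1
  lookup 234.118.141.245: bits 111010 walk d0:H1→d1:-→d2:H2→d3:-→d4:-→d5:-→d6:H1 -> H1
  lookup 192.15.235.18: bits 11000 walk d0:H1→d1:-→d2:H2→d3:-→d4:-→d5:- -> H2
  add 95.118.164.160/28 -> H2 at depth 28
  lookup 233.228.0.28: bits 111010011110010000000 walk d0:H1→d1:-→d2:H2→d3:-→d4:-→d5:-→d6:H1→d7:-→d8:-→d9:-→d10:-→d11:-→d12:-→d13:-→d14:-→d15:H1→d16:-→d17:-→d18:-→d19:-→d20:H2→d21:- -> H2
  lookup 196.30.52.41: bits 1100010000011110001101000010 walk d0:H1→d1:-→d2:H2→d3:-→d4:-→d5:-→d6:-→d7:-→d8:-→d9:-→d10:-→d11:-→d12:-→d13:-→d14:-→d15:-→d16:-→d17:-→d18:-→d19:-→d20:-→d21:-→d22:-→d23:-→d24:-→d25:-→d26:-→d27:-→d28:H1 -> H1
  add 192.0.0.0/3 -> H1 at depth 3
  lookup 196.30.52.32: bits 1100010000011110001101000010 walk d0:H1→d1:-→d2:H2→d3:H1→d4:-→d5:-→d6:-→d7:-→d8:-→d9:-→d10:-→d11:-→d12:-→d13:-→d14:-→d15:-→d16:-→d17:-→d18:-→d19:-→d20:-→d21:-→d22:-→d23:-→d24:-→d25:-→d26:-→d27:-→d28:H1 -> H1
  del 192.0.0.0/3 (clear depth 3)
  del 95.118.164.160/28 (clear depth 28)
  lookup 33.0.53.84: bits 0 walk d0:H1→d1:- -> H1
  lookup 233.228.0.0: bits 111010011110010000000 walk d0:H1→d1:-→d2:H2→d3:-→d4:-→d5:-→d6:H1→d7:-→d8:-→d9:-→d10:-→d11:-→d12:-→d13:-→d14:-→d15:H1→d16:-→d17:-→d18:-→d19:-→d20:H2→d21:- -> H2
  lookup 233.228.0.147: bits 111010011110010000000 walk d0:H1→d1:-→d2:H2→d3:-→d4:-→d5:-→d6:H1→d7:-→d8:-→d9:-→d10:-→d11:-→d12:-→d13:-→d14:-→d15:H1→d16:-→d17:-→d18:-→d19:-→d20:H2→d21:- -> H2
  add 233.228.4.96/28 -> H1 at depth 28
  lookup 233.228.6.73: bits 1110100111100100000001 walk d0:H1→d1:-→d2:H2→d3:-→d4:-→d5:-→d6:H1→d7:-→d8:-→d9:-→d10:-→d11:-→d12:-→d13:-→d14:-→d15:H1→d16:-→d17:-→d18:-→d19:-→d20:H2→d21:-→d22:- -> H2
  lookup 233.228.4.96: bits 1110100111100100000001000110 walk d0:H1→d1:-→d2:H2→d3:-→d4:-→d5:-→d6:H1→d7:-→d8:-→d9:-→d10:-→d11:-→d12:-→d13:-→d14:-→d15:H1→d16:-→d17:-→d18:-→d19:-→d20:H2→d21:-→d22:-→d23:-→d24:-→d25:-→d26:-→d27:-→d28:H1 -> H1
  lookup 196.30.52.44: bits 1100010000011110001101000010 walk d0:H1→d1:-→d2:H2→d3:-→d4:-→d5:-→d6:-→d7:-→d8:-→d9:-→d10:-→d11:-→d12:-→d13:-→d14:-→d15:-→d16:-→d17:-→d18:-→d19:-→d20:-→d21:-→d22:-→d23:-→d24:-→d25:-→d26:-→d27:-→d28:H1 -> H1
  add 95.118.128.0/18 -> H0 at depth 18

== LOOKUPS ==
["H2","H2","H2","H1","H1","H1","H2","H2","H1","H1","H1","H2","H2","H2","H1","H1"]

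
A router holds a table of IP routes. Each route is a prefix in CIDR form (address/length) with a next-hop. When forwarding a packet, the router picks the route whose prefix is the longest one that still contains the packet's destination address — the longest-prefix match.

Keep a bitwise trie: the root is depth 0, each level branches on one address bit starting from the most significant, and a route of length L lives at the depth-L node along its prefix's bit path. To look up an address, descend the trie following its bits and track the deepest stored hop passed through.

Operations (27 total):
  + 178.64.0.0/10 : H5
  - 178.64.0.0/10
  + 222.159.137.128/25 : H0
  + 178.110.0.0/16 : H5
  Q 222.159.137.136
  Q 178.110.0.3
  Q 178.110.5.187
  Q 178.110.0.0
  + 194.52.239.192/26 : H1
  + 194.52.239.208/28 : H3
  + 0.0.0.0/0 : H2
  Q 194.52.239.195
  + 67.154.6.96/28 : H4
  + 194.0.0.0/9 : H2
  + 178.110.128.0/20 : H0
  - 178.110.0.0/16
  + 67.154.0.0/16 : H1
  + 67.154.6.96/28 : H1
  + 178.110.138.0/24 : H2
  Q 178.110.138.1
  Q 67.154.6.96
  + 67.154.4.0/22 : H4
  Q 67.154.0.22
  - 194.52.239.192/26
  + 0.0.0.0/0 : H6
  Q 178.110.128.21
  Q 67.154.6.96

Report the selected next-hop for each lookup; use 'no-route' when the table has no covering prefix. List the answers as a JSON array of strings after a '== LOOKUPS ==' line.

Apply in order:
  + 178.64.0.0/10 (H5) depth=10
  del 178.64.0.0/10 (clear depth 10)
  + 222.159.137.128/25 (H0) depth=25
  + 178.110.0.0/16 (H5) depth=16
  Q 222.159.137.136: descend 1101111010011111100010011 ; hops seen [H0] ; pick H0
  Q 178.110.0.3: descend 1011001001101110 ; hops seen [H5] ; pick H5
  Q 178.110.5.187: descend 1011001001101110 ; hops seen [H5] ; pick H5
  Q 178.110.0.0: descend 1011001001101110 ; hops seen [H5] ; pick H5
  + 194.52.239.192/26 (H1) depth=26
  + 194.52.239.208/28 (H3) depth=28
  + 0.0.0.0/0 (H2) depth=0
  Q 194.52.239.195: descend 110000100011010011101111110 ; hops seen [H2,H1] ; pick H1
  + 67.154.6.96/28 (H4) depth=28
  + 194.0.0.0/9 (H2) depth=9
  + 178.110.128.0/20 (H0) depth=20
  del 178.110.0.0/16 (clear depth 16)
  + 67.154.0.0/16 (H1) depth=16
  + 67.154.6.96/28 (H1) depth=28
  + 178.110.138.0/24 (H2) depth=24
  Q 178.110.138.1: descend 101100100110111010001010 ; hops seen [H2,H0,H2] ; pick H2
  Q 67.154.6.96: descend 0100001110011010000001100110 ; hops seen [H2,H1,H1] ; pick H1
  + 67.154.4.0/22 (H4) depth=22
  Q 67.154.0.22: descend 010000111001101000000 ; hops seen [H2,H1] ; pick H1
  del 194.52.239.192/26 (clear depth 26)
  + 0.0.0.0/0 (H6) depth=0
  Q 178.110.128.21: descend 10110010011011101000 ; hops seen [H6,H0] ; pick H0
  Q 67.154.6.96: descend 0100001110011010000001100110 ; hops seen [H6,H1,H4,H1] ; pick H1

== LOOKUPS ==
["H0","H5","H5","H5","H1","H2","H1","H1","H0","H1"]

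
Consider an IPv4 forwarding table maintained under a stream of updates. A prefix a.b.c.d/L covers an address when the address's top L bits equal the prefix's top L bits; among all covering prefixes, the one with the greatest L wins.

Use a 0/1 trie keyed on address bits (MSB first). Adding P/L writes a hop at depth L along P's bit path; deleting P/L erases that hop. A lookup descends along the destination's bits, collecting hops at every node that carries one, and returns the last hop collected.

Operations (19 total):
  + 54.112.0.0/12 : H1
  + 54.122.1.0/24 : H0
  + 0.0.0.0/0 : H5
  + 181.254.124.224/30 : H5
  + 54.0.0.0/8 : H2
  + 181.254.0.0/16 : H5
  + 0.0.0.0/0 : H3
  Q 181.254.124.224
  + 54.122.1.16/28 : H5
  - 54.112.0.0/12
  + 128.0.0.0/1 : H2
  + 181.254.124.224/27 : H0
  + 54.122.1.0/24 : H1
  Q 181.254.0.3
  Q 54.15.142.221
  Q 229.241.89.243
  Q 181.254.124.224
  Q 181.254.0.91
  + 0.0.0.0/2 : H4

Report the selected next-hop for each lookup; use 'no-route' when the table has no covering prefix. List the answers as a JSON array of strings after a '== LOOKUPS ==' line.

Trace:
  + 54.112.0.0/12 (H1) depth=12
  + 54.122.1.0/24 (H0) depth=24
  + 0.0.0.0/0 (H5) depth=0
  + 181.254.124.224/30 (H5) depth=30
  + 54.0.0.0/8 (H2) depth=8
  + 181.254.0.0/16 (H5) depth=16
  + 0.0.0.0/0 (H3) depth=0
  ? 181.254.124.224  path d0:H3→d1:-→d2:-→d3:-→d4:-→d5:-→d6:-→d7:-→d8:-→d9:-→d10:-→d11:-→d12:-→d13:-→d14:-→d15:-→d16:H5→d17:-→d18:-→d19:-→d20:-→d21:-→d22:-→d23:-→d24:-→d25:-→d26:-→d27:-→d28:-→d29:-→d30:H5  best=H5
  + 54.122.1.16/28 (H5) depth=28
  del 54.112.0.0/12 (clear depth 12)
  + 128.0.0.0/1 (H2) depth=1
  + 181.254.124.224/27 (H0) depth=27
  + 54.122.1.0/24 (H1) depth=24
  ? 181.254.0.3  path d0:H3→d1:H2→d2:-→d3:-→d4:-→d5:-→d6:-→d7:-→d8:-→d9:-→d10:-→d11:-→d12:-→d13:-→d14:-→d15:-→d16:H5→d17:-  best=H5
  ? 54.15.142.221  path d0:H3→d1:-→d2:-→d3:-→d4:-→d5:-→d6:-→d7:-→d8:H2→d9:-  best=H2
  ? 229.241.89.243  path d0:H3→d1:H2  best=H2
  ? 181.254.124.224  path d0:H3→d1:H2→d2:-→d3:-→d4:-→d5:-→d6:-→d7:-→d8:-→d9:-→d10:-→d11:-→d12:-→d13:-→d14:-→d15:-→d16:H5→d17:-→d18:-→d19:-→d20:-→d21:-→d22:-→d23:-→d24:-→d25:-→d26:-→d27:H0→d28:-→d29:-→d30:H5  best=H5
  ? 181.254.0.91  path d0:H3→d1:H2→d2:-→d3:-→d4:-→d5:-→d6:-→d7:-→d8:-→d9:-→d10:-→d11:-→d12:-→d13:-→d14:-→d15:-→d16:H5→d17:-  best=H5
  + 0.0.0.0/2 (H4) depth=2

== LOOKUPS ==
["H5","H5","H2","H2","H5","H5"]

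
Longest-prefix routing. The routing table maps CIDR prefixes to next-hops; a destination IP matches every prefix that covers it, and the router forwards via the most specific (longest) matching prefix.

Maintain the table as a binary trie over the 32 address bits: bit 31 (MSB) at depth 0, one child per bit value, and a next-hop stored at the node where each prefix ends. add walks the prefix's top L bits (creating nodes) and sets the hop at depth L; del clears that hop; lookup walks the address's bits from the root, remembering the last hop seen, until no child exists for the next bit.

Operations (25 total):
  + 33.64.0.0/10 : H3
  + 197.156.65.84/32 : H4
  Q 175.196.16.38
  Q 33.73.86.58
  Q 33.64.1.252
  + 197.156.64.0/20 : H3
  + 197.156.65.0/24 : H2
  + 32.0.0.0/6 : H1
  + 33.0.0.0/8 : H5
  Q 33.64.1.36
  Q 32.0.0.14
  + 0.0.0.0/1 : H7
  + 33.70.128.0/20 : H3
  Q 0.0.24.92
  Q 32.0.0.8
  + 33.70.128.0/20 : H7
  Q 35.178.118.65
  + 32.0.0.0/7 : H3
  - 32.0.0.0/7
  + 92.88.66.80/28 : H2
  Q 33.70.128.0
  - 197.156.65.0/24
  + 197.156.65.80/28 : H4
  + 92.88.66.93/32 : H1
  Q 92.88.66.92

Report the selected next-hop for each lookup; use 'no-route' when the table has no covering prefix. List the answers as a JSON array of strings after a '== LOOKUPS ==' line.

Apply in order:
  add 33.64.0.0/10 -> H3 at depth 10
  add 197.156.65.84/32 -> H4 at depth 32
  lookup 175.196.16.38: bits 1 walk d0:-→d1:- -> no-route
  lookup 33.73.86.58: bits 0010000101 walk d0:-→d1:-→d2:-→d3:-→d4:-→d5:-→d6:-→d7:-→d8:-→d9:-→d10:H3 -> H3
  lookup 33.64.1.252: bits 0010000101 walk d0:-→d1:-→d2:-→d3:-→d4:-→d5:-→d6:-→d7:-→d8:-→d9:-→d10:H3 -> H3
  add 197.156.64.0/20 -> H3 at depth 20
  add 197.156.65.0/24 -> H2 at depth 24
  add 32.0.0.0/6 -> H1 at depth 6
  add 33.0.0.0/8 -> H5 at depth 8
  lookup 33.64.1.36: bits 0010000101 walk d0:-→d1:-→d2:-→d3:-→d4:-→d5:-→d6:H1→d7:-→d8:H5→d9:-→d10:H3 -> H3
  lookup 32.0.0.14: bits 0010000 walk d0:-→d1:-→d2:-→d3:-→d4:-→d5:-→d6:H1→d7:- -> H1
  add 0.0.0.0/1 -> H7 at depth 1
  add 33.70.128.0/20 -> H3 at depth 20
  lookup 0.0.24.92: bits 00 walk d0:-→d1:H7→d2:- -> H7
  lookup 32.0.0.8: bits 0010000 walk d0:-→d1:H7→d2:-→d3:-→d4:-→d5:-→d6:H1→d7:- -> H1
  add 33.70.128.0/20 -> H7 at depth 20
  lookup 35.178.118.65: bits 001000 walk d0:-→d1:H7→d2:-→d3:-→d4:-→d5:-→d6:H1 -> H1
  add 32.0.0.0/7 -> H3 at depth 7
  del 32.0.0.0/7 (clear depth 7)
  add 92.88.66.80/28 -> H2 at depth 28
  lookup 33.70.128.0: bits 00100001010001101000 walk d0:-→d1:H7→d2:-→d3:-→d4:-→d5:-→d6:H1→d7:-→d8:H5→d9:-→d10:H3→d11:-→d12:-→d13:-→d14:-→d15:-→d16:-→d17:-→d18:-→d19:-→d20:H7 -> H7
  del 197.156.65.0/24 (clear depth 24)
  add 197.156.65.80/28 -> H4 at depth 28
  add 92.88.66.93/32 -> H1 at depth 32
  lookup 92.88.66.92: bits 0101110001011000010000100101110 walk d0:-→d1:H7→d2:-→d3:-→d4:-→d5:-→d6:-→d7:-→d8:-→d9:-→d10:-→d11:-→d12:-→d13:-→d14:-→d15:-→d16:-→d17:-→d18:-→d19:-→d20:-→d21:-→d22:-→d23:-→d24:-→d25:-→d26:-→d27:-→d28:H2→d29:-→d30:-→d31:- -> H2

== LOOKUPS ==
["no-route","H3","H3","H3","H1","H7","H1","H1","H7","H2"]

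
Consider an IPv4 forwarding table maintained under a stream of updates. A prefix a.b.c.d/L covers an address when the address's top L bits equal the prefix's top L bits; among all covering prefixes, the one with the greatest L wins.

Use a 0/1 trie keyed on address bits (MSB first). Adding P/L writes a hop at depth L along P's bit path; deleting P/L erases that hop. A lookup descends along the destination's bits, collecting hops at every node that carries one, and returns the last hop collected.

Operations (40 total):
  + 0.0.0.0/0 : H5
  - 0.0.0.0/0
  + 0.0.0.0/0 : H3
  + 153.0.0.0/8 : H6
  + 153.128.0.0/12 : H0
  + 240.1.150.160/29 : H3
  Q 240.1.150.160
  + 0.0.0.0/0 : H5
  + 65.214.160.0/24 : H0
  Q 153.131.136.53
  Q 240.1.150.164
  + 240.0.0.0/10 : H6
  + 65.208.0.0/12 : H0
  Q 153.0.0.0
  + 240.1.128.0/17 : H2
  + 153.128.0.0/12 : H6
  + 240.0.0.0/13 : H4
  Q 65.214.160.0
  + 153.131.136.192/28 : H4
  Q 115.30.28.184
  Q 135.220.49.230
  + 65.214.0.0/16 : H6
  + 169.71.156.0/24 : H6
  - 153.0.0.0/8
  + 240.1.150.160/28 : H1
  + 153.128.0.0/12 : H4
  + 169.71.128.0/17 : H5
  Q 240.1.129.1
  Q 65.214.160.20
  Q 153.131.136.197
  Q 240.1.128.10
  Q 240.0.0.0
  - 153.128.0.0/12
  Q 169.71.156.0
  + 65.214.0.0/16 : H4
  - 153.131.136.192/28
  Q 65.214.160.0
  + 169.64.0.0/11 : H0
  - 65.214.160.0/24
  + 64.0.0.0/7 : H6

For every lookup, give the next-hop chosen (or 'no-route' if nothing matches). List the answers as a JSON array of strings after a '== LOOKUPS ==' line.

Process each operation:
  add 0.0.0.0/0 -> H5 at depth 0
  - 0.0.0.0/0 clear@0
  add 0.0.0.0/0 -> H3 at depth 0
  add 153.0.0.0/8 -> H6 at depth 8
  add 153.128.0.0/12 -> H0 at depth 12
  add 240.1.150.160/29 -> H3 at depth 29
  Q 240.1.150.160: descend 11110000000000011001011010100 ; hops seen [H3,H3] ; pick H3
  add 0.0.0.0/0 -> H5 at depth 0
  add 65.214.160.0/24 -> H0 at depth 24
  Q 153.131.136.53: descend 100110011000 ; hops seen [H5,H6,H0] ; pick H0
  Q 240.1.150.164: descend 11110000000000011001011010100 ; hops seen [H5,H3] ; pick H3
  add 240.0.0.0/10 -> H6 at depth 10
  add 65.208.0.0/12 -> H0 at depth 12
  Q 153.0.0.0: descend 10011001 ; hops seen [H5,H6] ; pick H6
  add 240.1.128.0/17 -> H2 at depth 17
  add 153.128.0.0/12 -> H6 at depth 12
  add 240.0.0.0/13 -> H4 at depth 13
  Q 65.214.160.0: descend 010000011101011010100000 ; hops seen [H5,H0,H0] ; pick H0
  add 153.131.136.192/28 -> H4 at depth 28
  Q 115.30.28.184: descend 01 ; hops seen [H5] ; pick H5
  Q 135.220.49.230: descend 100 ; hops seen [H5] ; pick H5
  add 65.214.0.0/16 -> H6 at depth 16
  add 169.71.156.0/24 -> H6 at depth 24
  - 153.0.0.0/8 clear@8
  add 240.1.150.160/28 -> H1 at depth 28
  add 153.128.0.0/12 -> H4 at depth 12
  add 169.71.128.0/17 -> H5 at depth 17
  Q 240.1.129.1: descend 1111000000000001100 ; hops seen [H5,H6,H4,H2] ; pick H2
  Q 65.214.160.20: descend 010000011101011010100000 ; hops seen [H5,H0,H6,H0] ; pick H0
  Q 153.131.136.197: descend 1001100110000011100010001100 ; hops seen [H5,H4,H4] ; pick H4
  Q 240.1.128.10: descend 1111000000000001100 ; hops seen [H5,H6,H4,H2] ; pick H2
  Q 240.0.0.0: descend 111100000000000 ; hops seen [H5,H6,H4] ; pick H4
  - 153.128.0.0/12 clear@12
  Q 169.71.156.0: descend 101010010100011110011100 ; hops seen [H5,H5,H6] ; pick H6
  add 65.214.0.0/16 -> H4 at depth 16
  - 153.131.136.192/28 clear@28
  Q 65.214.160.0: descend 010000011101011010100000 ; hops seen [H5,H0,H4,H0] ; pick H0
  add 169.64.0.0/11 -> H0 at depth 11
  - 65.214.160.0/24 clear@24
  add 64.0.0.0/7 -> H6 at depth 7

== LOOKUPS ==
["H3","H0","H3","H6","H0","H5","H5","H2","H0","H4","H2","H4","H6","H0"]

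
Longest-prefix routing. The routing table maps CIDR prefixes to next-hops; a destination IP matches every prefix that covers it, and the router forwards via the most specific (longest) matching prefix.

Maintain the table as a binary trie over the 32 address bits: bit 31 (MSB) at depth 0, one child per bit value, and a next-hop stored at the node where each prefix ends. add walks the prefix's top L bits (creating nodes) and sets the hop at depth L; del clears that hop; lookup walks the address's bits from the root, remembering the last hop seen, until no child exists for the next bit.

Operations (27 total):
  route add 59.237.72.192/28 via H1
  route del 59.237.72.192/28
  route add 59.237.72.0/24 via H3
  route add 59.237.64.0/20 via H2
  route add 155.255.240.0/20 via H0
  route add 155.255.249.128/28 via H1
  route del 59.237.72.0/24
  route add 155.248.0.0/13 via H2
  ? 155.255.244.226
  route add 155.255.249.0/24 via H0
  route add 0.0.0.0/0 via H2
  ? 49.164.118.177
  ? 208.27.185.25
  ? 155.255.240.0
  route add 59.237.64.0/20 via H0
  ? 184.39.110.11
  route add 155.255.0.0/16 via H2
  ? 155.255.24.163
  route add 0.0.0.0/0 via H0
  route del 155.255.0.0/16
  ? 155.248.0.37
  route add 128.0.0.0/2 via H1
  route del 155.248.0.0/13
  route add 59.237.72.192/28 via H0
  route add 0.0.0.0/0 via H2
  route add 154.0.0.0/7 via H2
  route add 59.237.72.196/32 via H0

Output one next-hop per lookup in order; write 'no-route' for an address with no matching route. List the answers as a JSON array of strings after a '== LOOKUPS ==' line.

Process each operation:
  + 59.237.72.192/28 (H1) depth=28
  del 59.237.72.192/28 (clear depth 28)
  + 59.237.72.0/24 (H3) depth=24
  + 59.237.64.0/20 (H2) depth=20
  + 155.255.240.0/20 (H0) depth=20
  + 155.255.249.128/28 (H1) depth=28
  del 59.237.72.0/24 (clear depth 24)
  + 155.248.0.0/13 (H2) depth=13
  ? 155.255.244.226  path d0:-→d1:-→d2:-→d3:-→d4:-→d5:-→d6:-→d7:-→d8:-→d9:-→d10:-→d11:-→d12:-→d13:H2→d14:-→d15:-→d16:-→d17:-→d18:-→d19:-→d20:H0  best=H0
  + 155.255.249.0/24 (H0) depth=24
  + 0.0.0.0/0 (H2) depth=0
  ? 49.164.118.177  path d0:H2→d1:-→d2:-→d3:-→d4:-  best=H2
  ? 208.27.185.25  path d0:H2→d1:-  best=H2
  ? 155.255.240.0  path d0:H2→d1:-→d2:-→d3:-→d4:-→d5:-→d6:-→d7:-→d8:-→d9:-→d10:-→d11:-→d12:-→d13:H2→d14:-→d15:-→d16:-→d17:-→d18:-→d19:-→d20:H0  best=H0
  + 59.237.64.0/20 (H0) depth=20
  ? 184.39.110.11  path d0:H2→d1:-→d2:-  best=H2
  + 155.255.0.0/16 (H2) depth=16
  ? 155.255.24.163  path d0:H2→d1:-→d2:-→d3:-→d4:-→d5:-→d6:-→d7:-→d8:-→d9:-→d10:-→d11:-→d12:-→d13:H2→d14:-→d15:-→d16:H2  best=H2
  + 0.0.0.0/0 (H0) depth=0
  del 155.255.0.0/16 (clear depth 16)
  ? 155.248.0.37  path d0:H0→d1:-→d2:-→d3:-→d4:-→d5:-→d6:-→d7:-→d8:-→d9:-→d10:-→d11:-→d12:-→d13:H2  best=H2
  + 128.0.0.0/2 (H1) depth=2
  del 155.248.0.0/13 (clear depth 13)
  + 59.237.72.192/28 (H0) depth=28
  + 0.0.0.0/0 (H2) depth=0
  + 154.0.0.0/7 (H2) depth=7
  + 59.237.72.196/32 (H0) depth=32

== LOOKUPS ==
["H0","H2","H2","H0","H2","H2","H2"]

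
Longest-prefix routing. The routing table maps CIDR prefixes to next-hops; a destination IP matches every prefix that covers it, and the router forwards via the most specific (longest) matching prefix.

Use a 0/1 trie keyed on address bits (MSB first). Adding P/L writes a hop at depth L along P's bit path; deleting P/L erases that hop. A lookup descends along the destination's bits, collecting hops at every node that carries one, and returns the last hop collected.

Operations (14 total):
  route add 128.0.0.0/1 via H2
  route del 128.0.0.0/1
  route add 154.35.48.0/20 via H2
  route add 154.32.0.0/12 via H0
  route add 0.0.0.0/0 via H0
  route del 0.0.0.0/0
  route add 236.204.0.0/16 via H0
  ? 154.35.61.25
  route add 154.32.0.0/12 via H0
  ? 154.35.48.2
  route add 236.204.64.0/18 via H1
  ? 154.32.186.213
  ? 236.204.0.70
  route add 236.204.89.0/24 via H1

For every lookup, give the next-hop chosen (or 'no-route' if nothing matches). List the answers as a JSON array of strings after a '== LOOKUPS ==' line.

Process each operation:
  + 128.0.0.0/1 (H2) depth=1
  - 128.0.0.0/1 clear@1
  + 154.35.48.0/20 (H2) depth=20
  + 154.32.0.0/12 (H0) depth=12
  + 0.0.0.0/0 (H0) depth=0
  - 0.0.0.0/0 clear@0
  + 236.204.0.0/16 (H0) depth=16
  ? 154.35.61.25  path d0:-→d1:-→d2:-→d3:-→d4:-→d5:-→d6:-→d7:-→d8:-→d9:-→d10:-→d11:-→d12:H0→d13:-→d14:-→d15:-→d16:-→d17:-→d18:-→d19:-→d20:H2  best=H2
  + 154.32.0.0/12 (H0) depth=12
  ? 154.35.48.2  path d0:-→d1:-→d2:-→d3:-→d4:-→d5:-→d6:-→d7:-→d8:-→d9:-→d10:-→d11:-→d12:H0→d13:-→d14:-→d15:-→d16:-→d17:-→d18:-→d19:-→d20:H2  best=H2
  + 236.204.64.0/18 (H1) depth=18
  ? 154.32.186.213  path d0:-→d1:-→d2:-→d3:-→d4:-→d5:-→d6:-→d7:-→d8:-→d9:-→d10:-→d11:-→d12:H0→d13:-→d14:-  best=H0
  ? 236.204.0.70  path d0:-→d1:-→d2:-→d3:-→d4:-→d5:-→d6:-→d7:-→d8:-→d9:-→d10:-→d11:-→d12:-→d13:-→d14:-→d15:-→d16:H0→d17:-  best=H0
  + 236.204.89.0/24 (H1) depth=24

== LOOKUPS ==
["H2","H2","H0","H0"]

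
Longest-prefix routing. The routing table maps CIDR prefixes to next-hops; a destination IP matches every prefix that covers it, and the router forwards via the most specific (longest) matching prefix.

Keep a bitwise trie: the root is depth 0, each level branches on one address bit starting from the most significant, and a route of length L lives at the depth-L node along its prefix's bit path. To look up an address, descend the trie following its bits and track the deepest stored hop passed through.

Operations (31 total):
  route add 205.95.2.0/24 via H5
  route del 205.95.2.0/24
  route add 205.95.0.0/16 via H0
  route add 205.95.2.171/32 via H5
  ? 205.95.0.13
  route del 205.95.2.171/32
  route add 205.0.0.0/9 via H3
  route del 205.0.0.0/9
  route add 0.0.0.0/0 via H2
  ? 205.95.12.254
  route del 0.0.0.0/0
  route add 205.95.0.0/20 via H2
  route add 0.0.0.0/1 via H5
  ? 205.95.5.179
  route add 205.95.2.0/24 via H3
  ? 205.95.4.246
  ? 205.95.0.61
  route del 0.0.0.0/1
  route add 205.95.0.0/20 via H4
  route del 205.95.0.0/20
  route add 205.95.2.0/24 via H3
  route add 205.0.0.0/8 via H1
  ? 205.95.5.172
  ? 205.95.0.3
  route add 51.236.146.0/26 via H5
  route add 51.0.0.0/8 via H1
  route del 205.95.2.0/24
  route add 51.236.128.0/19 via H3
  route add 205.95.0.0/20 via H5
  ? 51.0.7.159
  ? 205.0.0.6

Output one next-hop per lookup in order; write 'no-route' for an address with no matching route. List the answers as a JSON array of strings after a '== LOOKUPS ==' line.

Apply in order:
  add 205.95.2.0/24 -> H5 at depth 24
  - 205.95.2.0/24 clear@24
  add 205.95.0.0/16 -> H0 at depth 16
  add 205.95.2.171/32 -> H5 at depth 32
  lookup 205.95.0.13: bits 1100110101011111000000 walk d0:-→d1:-→d2:-→d3:-→d4:-→d5:-→d6:-→d7:-→d8:-→d9:-→d10:-→d11:-→d12:-→d13:-→d14:-→d15:-→d16:H0→d17:-→d18:-→d19:-→d20:-→d21:-→d22:- -> H0
  - 205.95.2.171/32 clear@32
  add 205.0.0.0/9 -> H3 at depth 9
  - 205.0.0.0/9 clear@9
  add 0.0.0.0/0 -> H2 at depth 0
  lookup 205.95.12.254: bits 11001101010111110000 walk d0:H2→d1:-→d2:-→d3:-→d4:-→d5:-→d6:-→d7:-→d8:-→d9:-→d10:-→d11:-→d12:-→d13:-→d14:-→d15:-→d16:H0→d17:-→d18:-→d19:-→d20:- -> H0
  - 0.0.0.0/0 clear@0
  add 205.95.0.0/20 -> H2 at depth 20
  add 0.0.0.0/1 -> H5 at depth 1
  lookup 205.95.5.179: bits 110011010101111100000 walk d0:-→d1:-→d2:-→d3:-→d4:-→d5:-→d6:-→d7:-→d8:-→d9:-→d10:-→d11:-→d12:-→d13:-→d14:-→d15:-→d16:H0→d17:-→d18:-→d19:-→d20:H2→d21:- -> H2
  add 205.95.2.0/24 -> H3 at depth 24
  lookup 205.95.4.246: bits 110011010101111100000 walk d0:-→d1:-→d2:-→d3:-→d4:-→d5:-→d6:-→d7:-→d8:-→d9:-→d10:-→d11:-→d12:-→d13:-→d14:-→d15:-→d16:H0→d17:-→d18:-→d19:-→d20:H2→d21:- -> H2
  lookup 205.95.0.61: bits 1100110101011111000000 walk d0:-→d1:-→d2:-→d3:-→d4:-→d5:-→d6:-→d7:-→d8:-→d9:-→d10:-→d11:-→d12:-→d13:-→d14:-→d15:-→d16:H0→d17:-→d18:-→d19:-→d20:H2→d21:-→d22:- -> H2
  - 0.0.0.0/1 clear@1
  add 205.95.0.0/20 -> H4 at depth 20
  - 205.95.0.0/20 clear@20
  add 205.95.2.0/24 -> H3 at depth 24
  add 205.0.0.0/8 -> H1 at depth 8
  lookup 205.95.5.172: bits 110011010101111100000 walk d0:-→d1:-→d2:-→d3:-→d4:-→d5:-→d6:-→d7:-→d8:H1→d9:-→d10:-→d11:-→d12:-→d13:-→d14:-→d15:-→d16:H0→d17:-→d18:-→d19:-→d20:-→d21:- -> H0
  lookup 205.95.0.3: bits 1100110101011111000000 walk d0:-→d1:-→d2:-→d3:-→d4:-→d5:-→d6:-→d7:-→d8:H1→d9:-→d10:-→d11:-→d12:-→d13:-→d14:-→d15:-→d16:H0→d17:-→d18:-→d19:-→d20:-→d21:-→d22:- -> H0
  add 51.236.146.0/26 -> H5 at depth 26
  add 51.0.0.0/8 -> H1 at depth 8
  - 205.95.2.0/24 clear@24
  add 51.236.128.0/19 -> H3 at depth 19
  add 205.95.0.0/20 -> H5 at depth 20
  lookup 51.0.7.159: bits 00110011 walk d0:-→d1:-→d2:-→d3:-→d4:-→d5:-→d6:-→d7:-→d8:H1 -> H1
  lookup 205.0.0.6: bits 110011010 walk d0:-→d1:-→d2:-→d3:-→d4:-→d5:-→d6:-→d7:-→d8:H1→d9:- -> H1

== LOOKUPS ==
["H0","H0","H2","H2","H2","H0","H0","H1","H1"]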